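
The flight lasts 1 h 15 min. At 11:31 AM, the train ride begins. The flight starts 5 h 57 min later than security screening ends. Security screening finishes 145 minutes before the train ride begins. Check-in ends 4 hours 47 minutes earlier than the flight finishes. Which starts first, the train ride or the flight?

the train ride

Security screening ends at 11:31 AM − 145 min = 9:06 AM.
The flight starts at 9:06 AM + 357 min = 3:03 PM.
The train ride starts at 11:31 AM and the flight starts at 3:03 PM, so the train ride is first.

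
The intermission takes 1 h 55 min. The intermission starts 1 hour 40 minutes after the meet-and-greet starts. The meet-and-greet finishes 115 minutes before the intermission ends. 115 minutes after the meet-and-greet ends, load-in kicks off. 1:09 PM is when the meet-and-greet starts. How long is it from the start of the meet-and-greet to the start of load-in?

The intermission starts at 1:09 PM + 100 min = 2:49 PM.
The intermission ends at 2:49 PM + 115 min = 4:44 PM.
The meet-and-greet ends at 4:44 PM − 115 min = 2:49 PM.
Load-in starts at 2:49 PM + 115 min = 4:44 PM.
From 1:09 PM to 4:44 PM is 215 minutes.

215 minutes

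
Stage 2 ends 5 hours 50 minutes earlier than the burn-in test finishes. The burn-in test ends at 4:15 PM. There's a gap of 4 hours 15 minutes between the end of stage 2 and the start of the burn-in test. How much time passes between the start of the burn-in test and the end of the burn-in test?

Stage 2 ends at 4:15 PM − 350 min = 10:25 AM.
The burn-in test starts at 10:25 AM + 255 min = 2:40 PM.
From 2:40 PM to 4:15 PM is 1 hour 35 minutes.

1 hour 35 minutes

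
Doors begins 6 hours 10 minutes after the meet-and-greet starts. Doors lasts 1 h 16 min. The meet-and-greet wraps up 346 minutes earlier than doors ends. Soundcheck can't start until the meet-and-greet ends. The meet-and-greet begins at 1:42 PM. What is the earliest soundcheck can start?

3:22 PM

Doors starts at 1:42 PM + 370 min = 7:52 PM.
Doors ends at 7:52 PM + 76 min = 9:08 PM.
The meet-and-greet ends at 9:08 PM − 346 min = 3:22 PM.
Soundcheck is bounded by the meet-and-greet, so the earliest it can start is 3:22 PM.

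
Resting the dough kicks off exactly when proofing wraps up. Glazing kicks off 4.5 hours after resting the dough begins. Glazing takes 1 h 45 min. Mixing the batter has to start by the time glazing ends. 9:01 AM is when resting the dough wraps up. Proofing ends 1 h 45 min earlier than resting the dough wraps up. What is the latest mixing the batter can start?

Proofing ends at 9:01 AM − 105 min = 7:16 AM.
So resting the dough starts at 7:16 AM.
Glazing starts at 7:16 AM + 270 min = 11:46 AM.
Glazing ends at 11:46 AM + 105 min = 1:31 PM.
Mixing the batter is bounded by glazing, so the latest it can start is 1:31 PM.

1:31 PM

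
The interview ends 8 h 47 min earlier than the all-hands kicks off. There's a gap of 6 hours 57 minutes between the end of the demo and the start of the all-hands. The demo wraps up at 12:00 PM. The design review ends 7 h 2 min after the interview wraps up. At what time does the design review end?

5:12 PM

The all-hands starts at 12:00 PM + 417 min = 6:57 PM.
The interview ends at 6:57 PM − 527 min = 10:10 AM.
The design review ends at 10:10 AM + 422 min = 5:12 PM.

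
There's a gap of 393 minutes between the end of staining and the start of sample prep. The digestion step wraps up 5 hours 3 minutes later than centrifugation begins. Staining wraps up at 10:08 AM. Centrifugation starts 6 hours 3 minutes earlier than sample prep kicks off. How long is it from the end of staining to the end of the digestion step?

Sample prep starts at 10:08 AM + 393 min = 4:41 PM.
Centrifugation starts at 4:41 PM − 363 min = 10:38 AM.
The digestion step ends at 10:38 AM + 303 min = 3:41 PM.
From 10:08 AM to 3:41 PM is 333 minutes.

333 minutes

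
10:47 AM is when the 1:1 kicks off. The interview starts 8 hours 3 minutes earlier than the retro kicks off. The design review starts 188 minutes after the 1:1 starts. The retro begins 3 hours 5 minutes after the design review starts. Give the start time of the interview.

The design review starts at 10:47 AM + 188 min = 1:55 PM.
The retro starts at 1:55 PM + 185 min = 5:00 PM.
The interview starts at 5:00 PM − 483 min = 8:57 AM.

8:57 AM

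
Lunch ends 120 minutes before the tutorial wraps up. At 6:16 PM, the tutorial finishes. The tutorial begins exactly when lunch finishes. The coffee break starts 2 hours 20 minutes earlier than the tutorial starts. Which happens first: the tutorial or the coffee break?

Lunch ends at 6:16 PM − 120 min = 4:16 PM.
So the tutorial starts at 4:16 PM.
The coffee break starts at 4:16 PM − 140 min = 1:56 PM.
The tutorial starts at 4:16 PM and the coffee break starts at 1:56 PM, so the coffee break is first.

the coffee break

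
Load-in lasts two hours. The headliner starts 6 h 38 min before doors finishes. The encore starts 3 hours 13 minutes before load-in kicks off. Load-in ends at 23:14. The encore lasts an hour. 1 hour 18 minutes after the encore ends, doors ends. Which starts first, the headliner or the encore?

Load-in starts at 23:14 − 120 min = 21:14.
The encore starts at 21:14 − 193 min = 18:01.
The encore ends at 18:01 + 60 min = 19:01.
Doors ends at 19:01 + 78 min = 20:19.
The headliner starts at 20:19 − 398 min = 13:41.
The headliner starts at 13:41 and the encore starts at 18:01, so the headliner is first.

the headliner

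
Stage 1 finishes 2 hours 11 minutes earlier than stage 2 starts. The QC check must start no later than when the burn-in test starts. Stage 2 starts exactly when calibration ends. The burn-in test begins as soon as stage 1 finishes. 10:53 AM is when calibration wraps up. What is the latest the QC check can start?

8:42 AM

Stage 2 starts at 10:53 AM.
Stage 1 ends at 10:53 AM − 131 min = 8:42 AM.
So the burn-in test starts at 8:42 AM.
The QC check is bounded by the burn-in test, so the latest it can start is 8:42 AM.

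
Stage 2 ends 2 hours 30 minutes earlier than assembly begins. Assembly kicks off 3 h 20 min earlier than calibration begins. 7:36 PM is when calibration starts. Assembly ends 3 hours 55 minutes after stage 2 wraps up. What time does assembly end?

Assembly starts at 7:36 PM − 200 min = 4:16 PM.
Stage 2 ends at 4:16 PM − 150 min = 1:46 PM.
Assembly ends at 1:46 PM + 235 min = 5:41 PM.

5:41 PM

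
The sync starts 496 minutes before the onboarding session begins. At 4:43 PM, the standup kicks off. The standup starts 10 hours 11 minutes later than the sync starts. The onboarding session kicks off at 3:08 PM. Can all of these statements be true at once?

The sync starts at 3:08 PM − 496 min = 6:52 AM.
The standup starts at 6:52 AM + 611 min = 5:03 PM.
But the standup is also said to start at 4:43 PM — a 20-minute conflict.

No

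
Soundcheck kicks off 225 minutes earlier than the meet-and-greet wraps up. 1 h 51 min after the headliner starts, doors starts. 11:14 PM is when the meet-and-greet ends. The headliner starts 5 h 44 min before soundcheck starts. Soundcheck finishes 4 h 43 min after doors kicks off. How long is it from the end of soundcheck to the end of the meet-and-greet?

175 minutes

Soundcheck starts at 11:14 PM − 225 min = 7:29 PM.
The headliner starts at 7:29 PM − 344 min = 1:45 PM.
Doors starts at 1:45 PM + 111 min = 3:36 PM.
Soundcheck ends at 3:36 PM + 283 min = 8:19 PM.
From 8:19 PM to 11:14 PM is 175 minutes.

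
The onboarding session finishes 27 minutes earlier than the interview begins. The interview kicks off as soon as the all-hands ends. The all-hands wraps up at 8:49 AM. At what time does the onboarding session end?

8:22 AM

The interview starts at 8:49 AM.
The onboarding session ends at 8:49 AM − 27 min = 8:22 AM.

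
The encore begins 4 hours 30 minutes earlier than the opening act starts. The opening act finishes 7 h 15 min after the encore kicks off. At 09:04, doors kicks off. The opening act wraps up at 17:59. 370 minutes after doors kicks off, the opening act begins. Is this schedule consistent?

The opening act starts at 09:04 + 370 min = 15:14.
The encore starts at 15:14 − 270 min = 10:44.
The opening act ends at 10:44 + 435 min = 17:59.
That matches the stated 17:59, so the schedule is consistent.

Yes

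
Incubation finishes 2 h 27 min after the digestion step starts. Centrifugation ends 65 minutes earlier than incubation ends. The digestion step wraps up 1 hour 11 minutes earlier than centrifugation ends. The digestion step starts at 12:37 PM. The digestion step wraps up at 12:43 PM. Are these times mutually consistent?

No

Incubation ends at 12:37 PM + 147 min = 3:04 PM.
Centrifugation ends at 3:04 PM − 65 min = 1:59 PM.
The digestion step ends at 1:59 PM − 71 min = 12:48 PM.
But the digestion step is also said to end at 12:43 PM — a 5-minute conflict.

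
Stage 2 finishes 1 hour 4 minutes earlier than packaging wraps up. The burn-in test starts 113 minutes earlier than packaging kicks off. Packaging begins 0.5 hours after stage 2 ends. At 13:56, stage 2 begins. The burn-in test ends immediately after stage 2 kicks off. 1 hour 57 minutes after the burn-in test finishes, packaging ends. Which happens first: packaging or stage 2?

The burn-in test ends at 13:56.
Packaging ends at 13:56 + 117 min = 15:53.
Stage 2 ends at 15:53 − 64 min = 14:49.
Packaging starts at 14:49 + 30 min = 15:19.
Packaging starts at 15:19 and stage 2 starts at 13:56, so stage 2 is first.

stage 2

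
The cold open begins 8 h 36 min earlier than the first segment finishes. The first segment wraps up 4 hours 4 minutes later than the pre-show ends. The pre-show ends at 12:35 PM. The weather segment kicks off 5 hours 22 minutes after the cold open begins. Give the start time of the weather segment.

1:25 PM

The first segment ends at 12:35 PM + 244 min = 4:39 PM.
The cold open starts at 4:39 PM − 516 min = 8:03 AM.
The weather segment starts at 8:03 AM + 322 min = 1:25 PM.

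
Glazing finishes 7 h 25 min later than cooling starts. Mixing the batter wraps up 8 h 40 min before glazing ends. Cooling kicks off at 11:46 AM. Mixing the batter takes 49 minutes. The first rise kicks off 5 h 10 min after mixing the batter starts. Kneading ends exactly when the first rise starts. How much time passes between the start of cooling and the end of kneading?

186 minutes

Glazing ends at 11:46 AM + 445 min = 7:11 PM.
Mixing the batter ends at 7:11 PM − 520 min = 10:31 AM.
Mixing the batter starts at 10:31 AM − 49 min = 9:42 AM.
The first rise starts at 9:42 AM + 310 min = 2:52 PM.
So kneading ends at 2:52 PM.
From 11:46 AM to 2:52 PM is 186 minutes.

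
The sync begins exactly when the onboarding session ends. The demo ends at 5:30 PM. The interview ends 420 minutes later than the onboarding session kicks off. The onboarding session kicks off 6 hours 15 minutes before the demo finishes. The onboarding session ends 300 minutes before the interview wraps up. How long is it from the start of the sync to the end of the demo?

255 minutes

The onboarding session starts at 5:30 PM − 375 min = 11:15 AM.
The interview ends at 11:15 AM + 420 min = 6:15 PM.
The onboarding session ends at 6:15 PM − 300 min = 1:15 PM.
So the sync starts at 1:15 PM.
From 1:15 PM to 5:30 PM is 255 minutes.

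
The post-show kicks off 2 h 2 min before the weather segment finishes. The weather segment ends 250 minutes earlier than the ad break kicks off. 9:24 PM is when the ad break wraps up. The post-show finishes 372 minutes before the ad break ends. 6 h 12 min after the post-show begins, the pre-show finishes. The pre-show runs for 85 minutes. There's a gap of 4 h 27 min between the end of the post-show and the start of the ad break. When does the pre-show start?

The post-show ends at 9:24 PM − 372 min = 3:12 PM.
The ad break starts at 3:12 PM + 267 min = 7:39 PM.
The weather segment ends at 7:39 PM − 250 min = 3:29 PM.
The post-show starts at 3:29 PM − 122 min = 1:27 PM.
The pre-show ends at 1:27 PM + 372 min = 7:39 PM.
The pre-show starts at 7:39 PM − 85 min = 6:14 PM.

6:14 PM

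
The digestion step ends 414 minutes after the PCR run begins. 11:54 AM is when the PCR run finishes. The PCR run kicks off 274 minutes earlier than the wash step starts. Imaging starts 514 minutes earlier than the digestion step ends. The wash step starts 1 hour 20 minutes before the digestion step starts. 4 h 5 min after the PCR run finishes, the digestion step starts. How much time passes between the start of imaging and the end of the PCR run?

3 hours 29 minutes

The digestion step starts at 11:54 AM + 245 min = 3:59 PM.
The wash step starts at 3:59 PM − 80 min = 2:39 PM.
The PCR run starts at 2:39 PM − 274 min = 10:05 AM.
The digestion step ends at 10:05 AM + 414 min = 4:59 PM.
Imaging starts at 4:59 PM − 514 min = 8:25 AM.
From 8:25 AM to 11:54 AM is 3 hours 29 minutes.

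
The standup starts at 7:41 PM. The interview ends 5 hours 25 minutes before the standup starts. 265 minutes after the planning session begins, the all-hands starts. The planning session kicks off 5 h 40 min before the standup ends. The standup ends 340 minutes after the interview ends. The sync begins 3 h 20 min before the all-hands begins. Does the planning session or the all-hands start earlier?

the planning session

The interview ends at 7:41 PM − 325 min = 2:16 PM.
The standup ends at 2:16 PM + 340 min = 7:56 PM.
The planning session starts at 7:56 PM − 340 min = 2:16 PM.
The all-hands starts at 2:16 PM + 265 min = 6:41 PM.
The planning session starts at 2:16 PM and the all-hands starts at 6:41 PM, so the planning session is first.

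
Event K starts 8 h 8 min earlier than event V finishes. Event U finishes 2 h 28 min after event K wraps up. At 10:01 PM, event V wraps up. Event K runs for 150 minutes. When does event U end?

6:51 PM

Event K starts at 10:01 PM − 488 min = 1:53 PM.
Event K ends at 1:53 PM + 150 min = 4:23 PM.
Event U ends at 4:23 PM + 148 min = 6:51 PM.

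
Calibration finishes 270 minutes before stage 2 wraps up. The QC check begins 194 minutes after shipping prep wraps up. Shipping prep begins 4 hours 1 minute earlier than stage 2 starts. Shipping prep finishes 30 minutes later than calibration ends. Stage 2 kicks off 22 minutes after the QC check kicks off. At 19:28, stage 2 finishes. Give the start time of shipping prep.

Calibration ends at 19:28 − 270 min = 14:58.
Shipping prep ends at 14:58 + 30 min = 15:28.
The QC check starts at 15:28 + 194 min = 18:42.
Stage 2 starts at 18:42 + 22 min = 19:04.
Shipping prep starts at 19:04 − 241 min = 15:03.

15:03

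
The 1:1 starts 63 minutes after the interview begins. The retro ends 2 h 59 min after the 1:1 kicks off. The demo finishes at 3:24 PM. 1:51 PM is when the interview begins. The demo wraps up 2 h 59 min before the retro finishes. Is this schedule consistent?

The 1:1 starts at 1:51 PM + 63 min = 2:54 PM.
The retro ends at 2:54 PM + 179 min = 5:53 PM.
The demo ends at 5:53 PM − 179 min = 2:54 PM.
But the demo is also said to end at 3:24 PM — a 30-minute conflict.

No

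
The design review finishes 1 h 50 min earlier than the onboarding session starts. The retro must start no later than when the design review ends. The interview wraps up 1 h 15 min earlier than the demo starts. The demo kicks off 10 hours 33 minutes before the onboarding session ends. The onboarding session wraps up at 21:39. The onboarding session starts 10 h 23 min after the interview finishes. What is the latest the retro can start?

The demo starts at 21:39 − 633 min = 11:06.
The interview ends at 11:06 − 75 min = 09:51.
The onboarding session starts at 09:51 + 623 min = 20:14.
The design review ends at 20:14 − 110 min = 18:24.
The retro is bounded by the design review, so the latest it can start is 18:24.

18:24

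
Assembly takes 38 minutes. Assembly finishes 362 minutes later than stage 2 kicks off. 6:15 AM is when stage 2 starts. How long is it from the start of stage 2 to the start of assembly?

Assembly ends at 6:15 AM + 362 min = 12:17 PM.
Assembly starts at 12:17 PM − 38 min = 11:39 AM.
From 6:15 AM to 11:39 AM is 5 h 24 min.

5 h 24 min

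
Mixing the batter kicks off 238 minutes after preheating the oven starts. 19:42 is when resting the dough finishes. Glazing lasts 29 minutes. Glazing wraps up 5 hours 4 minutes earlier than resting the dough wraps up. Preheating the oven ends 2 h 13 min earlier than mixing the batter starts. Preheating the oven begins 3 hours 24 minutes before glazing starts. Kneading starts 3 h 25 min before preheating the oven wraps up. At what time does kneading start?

Glazing ends at 19:42 − 304 min = 14:38.
Glazing starts at 14:38 − 29 min = 14:09.
Preheating the oven starts at 14:09 − 204 min = 10:45.
Mixing the batter starts at 10:45 + 238 min = 14:43.
Preheating the oven ends at 14:43 − 133 min = 12:30.
Kneading starts at 12:30 − 205 min = 09:05.

09:05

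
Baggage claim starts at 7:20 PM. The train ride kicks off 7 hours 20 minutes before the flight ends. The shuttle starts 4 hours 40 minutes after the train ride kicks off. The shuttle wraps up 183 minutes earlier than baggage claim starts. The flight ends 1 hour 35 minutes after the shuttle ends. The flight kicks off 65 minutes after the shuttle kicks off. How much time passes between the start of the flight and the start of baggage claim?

3 h 3 min

The shuttle ends at 7:20 PM − 183 min = 4:17 PM.
The flight ends at 4:17 PM + 95 min = 5:52 PM.
The train ride starts at 5:52 PM − 440 min = 10:32 AM.
The shuttle starts at 10:32 AM + 280 min = 3:12 PM.
The flight starts at 3:12 PM + 65 min = 4:17 PM.
From 4:17 PM to 7:20 PM is 3 h 3 min.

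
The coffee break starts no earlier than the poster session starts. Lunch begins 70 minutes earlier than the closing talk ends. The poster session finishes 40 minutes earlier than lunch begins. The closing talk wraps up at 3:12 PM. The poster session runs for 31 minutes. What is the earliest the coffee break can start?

Lunch starts at 3:12 PM − 70 min = 2:02 PM.
The poster session ends at 2:02 PM − 40 min = 1:22 PM.
The poster session starts at 1:22 PM − 31 min = 12:51 PM.
The coffee break is bounded by the poster session, so the earliest it can start is 12:51 PM.

12:51 PM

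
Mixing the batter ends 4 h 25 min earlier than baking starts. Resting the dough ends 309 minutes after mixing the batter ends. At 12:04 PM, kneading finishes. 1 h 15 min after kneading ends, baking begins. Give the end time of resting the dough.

Baking starts at 12:04 PM + 75 min = 1:19 PM.
Mixing the batter ends at 1:19 PM − 265 min = 8:54 AM.
Resting the dough ends at 8:54 AM + 309 min = 2:03 PM.

2:03 PM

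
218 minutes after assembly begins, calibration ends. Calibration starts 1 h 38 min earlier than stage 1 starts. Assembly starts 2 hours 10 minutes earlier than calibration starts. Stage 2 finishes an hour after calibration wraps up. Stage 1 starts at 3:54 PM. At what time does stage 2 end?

4:44 PM

Calibration starts at 3:54 PM − 98 min = 2:16 PM.
Assembly starts at 2:16 PM − 130 min = 12:06 PM.
Calibration ends at 12:06 PM + 218 min = 3:44 PM.
Stage 2 ends at 3:44 PM + 60 min = 4:44 PM.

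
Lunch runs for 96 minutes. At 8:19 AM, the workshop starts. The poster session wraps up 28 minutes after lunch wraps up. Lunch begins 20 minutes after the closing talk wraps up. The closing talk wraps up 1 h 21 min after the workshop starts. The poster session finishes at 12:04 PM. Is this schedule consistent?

Yes

The closing talk ends at 8:19 AM + 81 min = 9:40 AM.
Lunch starts at 9:40 AM + 20 min = 10:00 AM.
Lunch ends at 10:00 AM + 96 min = 11:36 AM.
The poster session ends at 11:36 AM + 28 min = 12:04 PM.
That matches the stated 12:04 PM, so the schedule is consistent.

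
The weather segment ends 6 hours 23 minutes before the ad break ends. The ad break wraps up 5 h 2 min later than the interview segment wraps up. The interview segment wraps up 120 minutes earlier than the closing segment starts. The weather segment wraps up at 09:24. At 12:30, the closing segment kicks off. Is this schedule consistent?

No

The interview segment ends at 12:30 − 120 min = 10:30.
The ad break ends at 10:30 + 302 min = 15:32.
The weather segment ends at 15:32 − 383 min = 09:09.
But the weather segment is also said to end at 09:24 — a 15-minute conflict.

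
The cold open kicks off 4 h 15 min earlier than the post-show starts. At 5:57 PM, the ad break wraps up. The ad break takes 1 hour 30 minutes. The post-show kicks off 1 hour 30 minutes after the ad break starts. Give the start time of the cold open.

1:42 PM

The ad break starts at 5:57 PM − 90 min = 4:27 PM.
The post-show starts at 4:27 PM + 90 min = 5:57 PM.
The cold open starts at 5:57 PM − 255 min = 1:42 PM.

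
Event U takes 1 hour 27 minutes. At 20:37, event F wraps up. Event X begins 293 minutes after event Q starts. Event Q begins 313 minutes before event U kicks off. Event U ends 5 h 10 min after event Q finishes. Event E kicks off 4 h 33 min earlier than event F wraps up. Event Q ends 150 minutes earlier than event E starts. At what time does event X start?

16:57

Event E starts at 20:37 − 273 min = 16:04.
Event Q ends at 16:04 − 150 min = 13:34.
Event U ends at 13:34 + 310 min = 18:44.
Event U starts at 18:44 − 87 min = 17:17.
Event Q starts at 17:17 − 313 min = 12:04.
Event X starts at 12:04 + 293 min = 16:57.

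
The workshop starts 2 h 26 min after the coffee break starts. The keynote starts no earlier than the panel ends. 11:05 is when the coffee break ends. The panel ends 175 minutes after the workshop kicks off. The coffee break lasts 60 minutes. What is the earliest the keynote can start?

The coffee break starts at 11:05 − 60 min = 10:05.
The workshop starts at 10:05 + 146 min = 12:31.
The panel ends at 12:31 + 175 min = 15:26.
The keynote is bounded by the panel, so the earliest it can start is 15:26.

15:26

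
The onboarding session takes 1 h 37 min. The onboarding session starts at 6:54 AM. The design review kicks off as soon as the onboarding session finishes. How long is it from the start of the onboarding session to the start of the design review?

The onboarding session ends at 6:54 AM + 97 min = 8:31 AM.
So the design review starts at 8:31 AM.
From 6:54 AM to 8:31 AM is 1 hour 37 minutes.

1 hour 37 minutes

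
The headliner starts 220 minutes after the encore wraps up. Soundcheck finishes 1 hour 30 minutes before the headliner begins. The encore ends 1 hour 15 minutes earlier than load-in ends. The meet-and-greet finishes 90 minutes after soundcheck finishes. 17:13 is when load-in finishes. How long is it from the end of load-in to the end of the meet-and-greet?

2 h 25 min

The encore ends at 17:13 − 75 min = 15:58.
The headliner starts at 15:58 + 220 min = 19:38.
Soundcheck ends at 19:38 − 90 min = 18:08.
The meet-and-greet ends at 18:08 + 90 min = 19:38.
From 17:13 to 19:38 is 2 h 25 min.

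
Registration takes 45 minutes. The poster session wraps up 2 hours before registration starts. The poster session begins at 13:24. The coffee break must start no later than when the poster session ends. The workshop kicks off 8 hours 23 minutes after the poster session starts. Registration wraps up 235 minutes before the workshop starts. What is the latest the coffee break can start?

15:07

The workshop starts at 13:24 + 503 min = 21:47.
Registration ends at 21:47 − 235 min = 17:52.
Registration starts at 17:52 − 45 min = 17:07.
The poster session ends at 17:07 − 120 min = 15:07.
The coffee break is bounded by the poster session, so the latest it can start is 15:07.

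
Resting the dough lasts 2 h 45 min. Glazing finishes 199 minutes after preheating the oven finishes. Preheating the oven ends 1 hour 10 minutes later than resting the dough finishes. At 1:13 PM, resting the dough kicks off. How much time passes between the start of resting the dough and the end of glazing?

7 hours 14 minutes

Resting the dough ends at 1:13 PM + 165 min = 3:58 PM.
Preheating the oven ends at 3:58 PM + 70 min = 5:08 PM.
Glazing ends at 5:08 PM + 199 min = 8:27 PM.
From 1:13 PM to 8:27 PM is 7 hours 14 minutes.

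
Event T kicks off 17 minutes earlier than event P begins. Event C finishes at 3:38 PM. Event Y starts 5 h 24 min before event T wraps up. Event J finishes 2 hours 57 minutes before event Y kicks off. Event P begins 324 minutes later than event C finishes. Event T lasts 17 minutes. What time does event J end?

Event P starts at 3:38 PM + 324 min = 9:02 PM.
Event T starts at 9:02 PM − 17 min = 8:45 PM.
Event T ends at 8:45 PM + 17 min = 9:02 PM.
Event Y starts at 9:02 PM − 324 min = 3:38 PM.
Event J ends at 3:38 PM − 177 min = 12:41 PM.

12:41 PM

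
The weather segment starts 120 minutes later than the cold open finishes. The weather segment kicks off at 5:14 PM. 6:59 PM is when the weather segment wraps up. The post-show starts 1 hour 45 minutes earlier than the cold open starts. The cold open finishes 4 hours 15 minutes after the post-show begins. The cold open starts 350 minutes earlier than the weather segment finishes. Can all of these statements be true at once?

The cold open starts at 6:59 PM − 350 min = 1:09 PM.
The post-show starts at 1:09 PM − 105 min = 11:24 AM.
The cold open ends at 11:24 AM + 255 min = 3:39 PM.
The weather segment starts at 3:39 PM + 120 min = 5:39 PM.
But the weather segment is also said to start at 5:14 PM — a 25-minute conflict.

No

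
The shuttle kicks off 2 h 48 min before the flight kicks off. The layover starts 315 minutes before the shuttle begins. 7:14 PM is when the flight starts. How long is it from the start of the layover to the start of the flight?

The shuttle starts at 7:14 PM − 168 min = 4:26 PM.
The layover starts at 4:26 PM − 315 min = 11:11 AM.
From 11:11 AM to 7:14 PM is 8 hours 3 minutes.

8 hours 3 minutes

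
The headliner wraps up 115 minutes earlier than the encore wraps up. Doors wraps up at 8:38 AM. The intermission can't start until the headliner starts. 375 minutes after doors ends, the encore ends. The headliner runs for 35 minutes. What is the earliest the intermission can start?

12:23 PM

The encore ends at 8:38 AM + 375 min = 2:53 PM.
The headliner ends at 2:53 PM − 115 min = 12:58 PM.
The headliner starts at 12:58 PM − 35 min = 12:23 PM.
The intermission is bounded by the headliner, so the earliest it can start is 12:23 PM.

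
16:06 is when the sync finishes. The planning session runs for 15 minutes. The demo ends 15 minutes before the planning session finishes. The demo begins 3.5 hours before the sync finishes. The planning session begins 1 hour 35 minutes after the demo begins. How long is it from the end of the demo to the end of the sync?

1 h 55 min

The demo starts at 16:06 − 210 min = 12:36.
The planning session starts at 12:36 + 95 min = 14:11.
The planning session ends at 14:11 + 15 min = 14:26.
The demo ends at 14:26 − 15 min = 14:11.
From 14:11 to 16:06 is 1 h 55 min.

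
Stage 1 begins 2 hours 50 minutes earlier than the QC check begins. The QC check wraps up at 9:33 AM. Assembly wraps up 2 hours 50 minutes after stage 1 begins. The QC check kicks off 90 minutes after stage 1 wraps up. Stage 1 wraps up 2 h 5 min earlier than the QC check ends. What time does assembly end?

8:58 AM

Stage 1 ends at 9:33 AM − 125 min = 7:28 AM.
The QC check starts at 7:28 AM + 90 min = 8:58 AM.
Stage 1 starts at 8:58 AM − 170 min = 6:08 AM.
Assembly ends at 6:08 AM + 170 min = 8:58 AM.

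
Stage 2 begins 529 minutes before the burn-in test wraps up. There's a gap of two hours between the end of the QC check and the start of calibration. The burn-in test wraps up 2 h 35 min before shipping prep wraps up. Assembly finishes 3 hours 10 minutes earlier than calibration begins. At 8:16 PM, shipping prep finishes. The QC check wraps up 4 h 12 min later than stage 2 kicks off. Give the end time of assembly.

The burn-in test ends at 8:16 PM − 155 min = 5:41 PM.
Stage 2 starts at 5:41 PM − 529 min = 8:52 AM.
The QC check ends at 8:52 AM + 252 min = 1:04 PM.
Calibration starts at 1:04 PM + 120 min = 3:04 PM.
Assembly ends at 3:04 PM − 190 min = 11:54 AM.

11:54 AM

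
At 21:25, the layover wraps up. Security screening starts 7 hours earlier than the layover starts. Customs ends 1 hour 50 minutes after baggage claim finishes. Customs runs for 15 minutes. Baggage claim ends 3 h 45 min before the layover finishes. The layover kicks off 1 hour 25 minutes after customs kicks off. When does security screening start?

Baggage claim ends at 21:25 − 225 min = 17:40.
Customs ends at 17:40 + 110 min = 19:30.
Customs starts at 19:30 − 15 min = 19:15.
The layover starts at 19:15 + 85 min = 20:40.
Security screening starts at 20:40 − 420 min = 13:40.

13:40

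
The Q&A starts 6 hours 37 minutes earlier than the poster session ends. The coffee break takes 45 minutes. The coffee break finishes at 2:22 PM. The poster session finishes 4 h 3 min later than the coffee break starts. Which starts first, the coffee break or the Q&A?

The coffee break starts at 2:22 PM − 45 min = 1:37 PM.
The poster session ends at 1:37 PM + 243 min = 5:40 PM.
The Q&A starts at 5:40 PM − 397 min = 11:03 AM.
The coffee break starts at 1:37 PM and the Q&A starts at 11:03 AM, so the Q&A is first.

the Q&A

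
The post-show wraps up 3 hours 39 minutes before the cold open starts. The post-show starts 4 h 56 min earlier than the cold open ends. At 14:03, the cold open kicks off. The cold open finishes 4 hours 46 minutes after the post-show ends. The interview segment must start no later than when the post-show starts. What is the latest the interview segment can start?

The post-show ends at 14:03 − 219 min = 10:24.
The cold open ends at 10:24 + 286 min = 15:10.
The post-show starts at 15:10 − 296 min = 10:14.
The interview segment is bounded by the post-show, so the latest it can start is 10:14.

10:14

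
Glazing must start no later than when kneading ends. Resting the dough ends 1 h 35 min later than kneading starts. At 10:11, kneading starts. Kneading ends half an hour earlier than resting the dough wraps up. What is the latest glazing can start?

Resting the dough ends at 10:11 + 95 min = 11:46.
Kneading ends at 11:46 − 30 min = 11:16.
Glazing is bounded by kneading, so the latest it can start is 11:16.

11:16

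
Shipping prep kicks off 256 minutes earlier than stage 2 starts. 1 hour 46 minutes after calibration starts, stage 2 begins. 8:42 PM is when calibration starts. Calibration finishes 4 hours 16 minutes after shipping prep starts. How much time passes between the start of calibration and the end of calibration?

106 minutes

Stage 2 starts at 8:42 PM + 106 min = 10:28 PM.
Shipping prep starts at 10:28 PM − 256 min = 6:12 PM.
Calibration ends at 6:12 PM + 256 min = 10:28 PM.
From 8:42 PM to 10:28 PM is 106 minutes.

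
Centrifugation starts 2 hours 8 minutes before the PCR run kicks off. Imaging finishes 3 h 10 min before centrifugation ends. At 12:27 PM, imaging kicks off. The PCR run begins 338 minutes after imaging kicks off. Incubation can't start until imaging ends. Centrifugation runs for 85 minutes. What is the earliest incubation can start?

The PCR run starts at 12:27 PM + 338 min = 6:05 PM.
Centrifugation starts at 6:05 PM − 128 min = 3:57 PM.
Centrifugation ends at 3:57 PM + 85 min = 5:22 PM.
Imaging ends at 5:22 PM − 190 min = 2:12 PM.
Incubation is bounded by imaging, so the earliest it can start is 2:12 PM.

2:12 PM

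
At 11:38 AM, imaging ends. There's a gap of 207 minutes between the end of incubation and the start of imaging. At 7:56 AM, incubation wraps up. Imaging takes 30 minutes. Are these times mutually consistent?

No

Imaging starts at 7:56 AM + 207 min = 11:23 AM.
Imaging ends at 11:23 AM + 30 min = 11:53 AM.
But imaging is also said to end at 11:38 AM — a 15-minute conflict.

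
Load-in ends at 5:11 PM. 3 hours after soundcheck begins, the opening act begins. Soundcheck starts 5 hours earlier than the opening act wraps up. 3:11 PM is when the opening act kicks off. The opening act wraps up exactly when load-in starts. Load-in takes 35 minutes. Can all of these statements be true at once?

Load-in starts at 5:11 PM − 35 min = 4:36 PM.
So the opening act ends at 4:36 PM.
Soundcheck starts at 4:36 PM − 300 min = 11:36 AM.
The opening act starts at 11:36 AM + 180 min = 2:36 PM.
But the opening act is also said to start at 3:11 PM — a 35-minute conflict.

No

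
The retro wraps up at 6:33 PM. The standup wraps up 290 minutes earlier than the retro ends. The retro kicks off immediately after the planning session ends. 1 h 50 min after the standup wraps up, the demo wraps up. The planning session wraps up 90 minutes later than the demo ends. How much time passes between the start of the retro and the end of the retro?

1 hour 30 minutes

The standup ends at 6:33 PM − 290 min = 1:43 PM.
The demo ends at 1:43 PM + 110 min = 3:33 PM.
The planning session ends at 3:33 PM + 90 min = 5:03 PM.
So the retro starts at 5:03 PM.
From 5:03 PM to 6:33 PM is 1 hour 30 minutes.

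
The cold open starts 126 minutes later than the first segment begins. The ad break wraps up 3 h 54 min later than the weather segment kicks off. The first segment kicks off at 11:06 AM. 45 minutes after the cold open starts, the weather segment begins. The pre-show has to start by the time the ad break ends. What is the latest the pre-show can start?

The cold open starts at 11:06 AM + 126 min = 1:12 PM.
The weather segment starts at 1:12 PM + 45 min = 1:57 PM.
The ad break ends at 1:57 PM + 234 min = 5:51 PM.
The pre-show is bounded by the ad break, so the latest it can start is 5:51 PM.

5:51 PM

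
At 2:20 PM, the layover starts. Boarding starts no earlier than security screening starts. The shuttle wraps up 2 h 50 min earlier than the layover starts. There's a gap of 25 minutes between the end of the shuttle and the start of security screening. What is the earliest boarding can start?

The shuttle ends at 2:20 PM − 170 min = 11:30 AM.
Security screening starts at 11:30 AM + 25 min = 11:55 AM.
Boarding is bounded by security screening, so the earliest it can start is 11:55 AM.

11:55 AM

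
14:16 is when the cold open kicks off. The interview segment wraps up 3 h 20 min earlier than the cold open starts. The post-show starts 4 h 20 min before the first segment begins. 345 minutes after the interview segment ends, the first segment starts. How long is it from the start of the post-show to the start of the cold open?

1 h 55 min

The interview segment ends at 14:16 − 200 min = 10:56.
The first segment starts at 10:56 + 345 min = 16:41.
The post-show starts at 16:41 − 260 min = 12:21.
From 12:21 to 14:16 is 1 h 55 min.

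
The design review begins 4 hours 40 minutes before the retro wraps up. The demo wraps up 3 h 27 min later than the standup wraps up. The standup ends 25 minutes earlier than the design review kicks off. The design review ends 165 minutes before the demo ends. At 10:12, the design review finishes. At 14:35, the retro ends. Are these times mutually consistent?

The design review starts at 14:35 − 280 min = 09:55.
The standup ends at 09:55 − 25 min = 09:30.
The demo ends at 09:30 + 207 min = 12:57.
The design review ends at 12:57 − 165 min = 10:12.
That matches the stated 10:12, so the schedule is consistent.

Yes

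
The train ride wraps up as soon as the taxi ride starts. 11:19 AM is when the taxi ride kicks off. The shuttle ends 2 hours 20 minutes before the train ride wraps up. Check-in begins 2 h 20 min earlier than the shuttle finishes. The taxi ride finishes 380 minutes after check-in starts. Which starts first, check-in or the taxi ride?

check-in

The train ride ends at 11:19 AM.
The shuttle ends at 11:19 AM − 140 min = 8:59 AM.
Check-in starts at 8:59 AM − 140 min = 6:39 AM.
Check-in starts at 6:39 AM and the taxi ride starts at 11:19 AM, so check-in is first.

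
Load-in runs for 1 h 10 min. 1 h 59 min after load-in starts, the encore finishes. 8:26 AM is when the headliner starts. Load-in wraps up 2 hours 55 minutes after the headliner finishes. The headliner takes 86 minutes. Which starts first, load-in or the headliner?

the headliner

The headliner ends at 8:26 AM + 86 min = 9:52 AM.
Load-in ends at 9:52 AM + 175 min = 12:47 PM.
Load-in starts at 12:47 PM − 70 min = 11:37 AM.
Load-in starts at 11:37 AM and the headliner starts at 8:26 AM, so the headliner is first.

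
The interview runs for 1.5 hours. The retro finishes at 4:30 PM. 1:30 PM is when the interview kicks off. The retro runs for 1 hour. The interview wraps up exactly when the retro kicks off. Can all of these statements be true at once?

No

The retro starts at 4:30 PM − 60 min = 3:30 PM.
So the interview ends at 3:30 PM.
The interview starts at 3:30 PM − 90 min = 2:00 PM.
But the interview is also said to start at 1:30 PM — a 30-minute conflict.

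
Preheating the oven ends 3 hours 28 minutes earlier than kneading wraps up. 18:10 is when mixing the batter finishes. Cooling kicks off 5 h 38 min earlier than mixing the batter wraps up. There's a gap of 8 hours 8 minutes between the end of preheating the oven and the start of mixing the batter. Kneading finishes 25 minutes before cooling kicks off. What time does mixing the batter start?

Cooling starts at 18:10 − 338 min = 12:32.
Kneading ends at 12:32 − 25 min = 12:07.
Preheating the oven ends at 12:07 − 208 min = 08:39.
Mixing the batter starts at 08:39 + 488 min = 16:47.

16:47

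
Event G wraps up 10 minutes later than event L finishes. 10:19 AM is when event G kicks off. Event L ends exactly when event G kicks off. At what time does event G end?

10:29 AM

Event L ends at 10:19 AM.
Event G ends at 10:19 AM + 10 min = 10:29 AM.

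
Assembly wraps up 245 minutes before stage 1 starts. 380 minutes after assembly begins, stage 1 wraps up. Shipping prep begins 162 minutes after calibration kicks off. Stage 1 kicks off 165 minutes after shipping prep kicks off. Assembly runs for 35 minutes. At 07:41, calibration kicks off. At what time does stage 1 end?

14:48

Shipping prep starts at 07:41 + 162 min = 10:23.
Stage 1 starts at 10:23 + 165 min = 13:08.
Assembly ends at 13:08 − 245 min = 09:03.
Assembly starts at 09:03 − 35 min = 08:28.
Stage 1 ends at 08:28 + 380 min = 14:48.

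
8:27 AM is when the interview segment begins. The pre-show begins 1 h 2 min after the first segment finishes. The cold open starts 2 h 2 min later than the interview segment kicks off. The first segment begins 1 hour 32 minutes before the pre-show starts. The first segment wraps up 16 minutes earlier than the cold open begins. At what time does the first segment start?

The cold open starts at 8:27 AM + 122 min = 10:29 AM.
The first segment ends at 10:29 AM − 16 min = 10:13 AM.
The pre-show starts at 10:13 AM + 62 min = 11:15 AM.
The first segment starts at 11:15 AM − 92 min = 9:43 AM.

9:43 AM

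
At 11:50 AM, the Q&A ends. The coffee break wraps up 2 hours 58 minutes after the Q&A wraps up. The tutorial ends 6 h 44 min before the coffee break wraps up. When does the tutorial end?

8:04 AM

The coffee break ends at 11:50 AM + 178 min = 2:48 PM.
The tutorial ends at 2:48 PM − 404 min = 8:04 AM.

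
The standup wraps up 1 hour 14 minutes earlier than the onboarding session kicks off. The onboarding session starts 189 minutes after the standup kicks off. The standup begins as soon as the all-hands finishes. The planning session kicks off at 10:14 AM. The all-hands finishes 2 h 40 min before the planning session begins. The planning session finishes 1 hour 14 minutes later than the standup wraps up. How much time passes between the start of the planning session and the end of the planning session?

29 minutes

The all-hands ends at 10:14 AM − 160 min = 7:34 AM.
So the standup starts at 7:34 AM.
The onboarding session starts at 7:34 AM + 189 min = 10:43 AM.
The standup ends at 10:43 AM − 74 min = 9:29 AM.
The planning session ends at 9:29 AM + 74 min = 10:43 AM.
From 10:14 AM to 10:43 AM is 29 minutes.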